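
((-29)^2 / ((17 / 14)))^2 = 138627076 / 289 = 479678.46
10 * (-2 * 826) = -16520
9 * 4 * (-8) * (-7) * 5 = 10080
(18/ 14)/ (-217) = -9/ 1519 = -0.01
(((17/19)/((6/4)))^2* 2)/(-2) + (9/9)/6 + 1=5269/6498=0.81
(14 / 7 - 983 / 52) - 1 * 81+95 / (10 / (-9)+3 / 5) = -339393 / 1196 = -283.77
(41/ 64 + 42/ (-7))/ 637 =-7/ 832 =-0.01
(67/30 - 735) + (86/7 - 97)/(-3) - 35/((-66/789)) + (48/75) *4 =-545852/1925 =-283.56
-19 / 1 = -19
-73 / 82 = -0.89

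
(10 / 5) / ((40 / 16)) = 4 / 5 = 0.80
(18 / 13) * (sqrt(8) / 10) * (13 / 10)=9 * sqrt(2) / 25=0.51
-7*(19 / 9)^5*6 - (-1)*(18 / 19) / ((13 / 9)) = -1760.53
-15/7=-2.14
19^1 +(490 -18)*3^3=12763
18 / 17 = 1.06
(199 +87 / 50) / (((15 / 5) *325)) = 0.21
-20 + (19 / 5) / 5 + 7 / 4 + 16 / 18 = -14941 / 900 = -16.60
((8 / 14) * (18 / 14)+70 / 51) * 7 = 5266 / 357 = 14.75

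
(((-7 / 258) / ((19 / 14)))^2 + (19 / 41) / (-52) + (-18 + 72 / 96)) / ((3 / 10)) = -552608020660 / 9605834199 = -57.53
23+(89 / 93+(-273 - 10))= -24091 / 93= -259.04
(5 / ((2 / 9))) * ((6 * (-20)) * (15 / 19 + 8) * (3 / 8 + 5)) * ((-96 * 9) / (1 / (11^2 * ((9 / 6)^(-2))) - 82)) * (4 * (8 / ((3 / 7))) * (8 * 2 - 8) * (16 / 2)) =-4843112369356800 / 753901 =-6424069432.67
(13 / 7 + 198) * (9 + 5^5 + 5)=4391461 / 7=627351.57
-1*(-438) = 438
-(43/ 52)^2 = -1849/ 2704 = -0.68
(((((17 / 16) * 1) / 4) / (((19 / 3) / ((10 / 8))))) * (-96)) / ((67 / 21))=-16065 / 10184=-1.58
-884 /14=-63.14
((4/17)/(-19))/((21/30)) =-40/2261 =-0.02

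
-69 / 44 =-1.57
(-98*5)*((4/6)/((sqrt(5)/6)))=-392*sqrt(5)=-876.54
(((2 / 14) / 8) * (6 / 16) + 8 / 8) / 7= 451 / 3136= 0.14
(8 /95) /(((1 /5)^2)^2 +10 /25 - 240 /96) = -2000 /49837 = -0.04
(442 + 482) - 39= 885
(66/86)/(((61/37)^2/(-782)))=-35328414/160003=-220.80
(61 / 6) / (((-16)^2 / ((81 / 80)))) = 1647 / 40960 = 0.04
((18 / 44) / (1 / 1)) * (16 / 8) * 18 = 162 / 11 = 14.73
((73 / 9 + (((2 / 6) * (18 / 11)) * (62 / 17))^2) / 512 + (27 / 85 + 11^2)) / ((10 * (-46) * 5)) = -97762891637 / 1853077248000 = -0.05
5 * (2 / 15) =2 / 3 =0.67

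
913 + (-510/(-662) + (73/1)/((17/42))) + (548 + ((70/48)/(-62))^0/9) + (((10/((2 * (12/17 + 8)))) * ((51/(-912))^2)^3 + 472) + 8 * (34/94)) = 588664204794282803880860449/278048463547900329197568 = 2117.13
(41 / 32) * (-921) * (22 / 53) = -415371 / 848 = -489.82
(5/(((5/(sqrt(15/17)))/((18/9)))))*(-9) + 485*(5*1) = 2425 - 18*sqrt(255)/17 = 2408.09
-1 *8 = -8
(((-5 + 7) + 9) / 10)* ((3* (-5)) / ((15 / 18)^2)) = -594 / 25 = -23.76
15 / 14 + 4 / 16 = 37 / 28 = 1.32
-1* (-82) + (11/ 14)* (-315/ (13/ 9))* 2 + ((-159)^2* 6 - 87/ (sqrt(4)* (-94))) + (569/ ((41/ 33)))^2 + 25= 1483909974799/ 4108364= 361192.43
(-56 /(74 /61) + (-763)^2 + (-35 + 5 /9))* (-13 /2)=-2519860655 /666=-3783574.56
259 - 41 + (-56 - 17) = 145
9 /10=0.90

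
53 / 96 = 0.55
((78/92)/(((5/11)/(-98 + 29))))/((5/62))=-39897/25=-1595.88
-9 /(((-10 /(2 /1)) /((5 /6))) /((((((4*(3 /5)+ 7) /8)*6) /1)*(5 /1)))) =423 /8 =52.88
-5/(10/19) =-9.50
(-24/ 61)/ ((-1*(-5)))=-24/ 305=-0.08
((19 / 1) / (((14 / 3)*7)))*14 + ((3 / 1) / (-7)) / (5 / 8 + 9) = 4365 / 539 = 8.10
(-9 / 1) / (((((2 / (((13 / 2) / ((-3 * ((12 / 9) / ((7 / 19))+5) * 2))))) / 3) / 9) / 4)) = 22113 / 362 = 61.09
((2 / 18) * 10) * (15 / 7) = 50 / 21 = 2.38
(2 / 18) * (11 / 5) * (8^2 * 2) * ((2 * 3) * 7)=1314.13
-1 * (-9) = 9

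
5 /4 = 1.25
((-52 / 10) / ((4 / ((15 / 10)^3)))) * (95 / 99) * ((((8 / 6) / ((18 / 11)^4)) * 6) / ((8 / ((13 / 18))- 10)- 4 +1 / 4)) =4273841 / 2431944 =1.76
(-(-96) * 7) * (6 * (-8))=-32256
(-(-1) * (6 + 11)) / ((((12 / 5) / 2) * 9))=1.57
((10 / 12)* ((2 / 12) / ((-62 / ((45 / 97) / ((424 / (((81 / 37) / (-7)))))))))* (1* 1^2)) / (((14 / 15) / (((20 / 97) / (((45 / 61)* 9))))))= 22875 / 896868589792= 0.00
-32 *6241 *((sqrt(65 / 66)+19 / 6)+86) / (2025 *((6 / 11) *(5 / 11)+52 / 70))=-8974.42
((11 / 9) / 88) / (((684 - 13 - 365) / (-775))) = -775 / 22032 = -0.04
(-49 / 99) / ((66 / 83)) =-4067 / 6534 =-0.62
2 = 2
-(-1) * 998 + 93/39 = 13005/13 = 1000.38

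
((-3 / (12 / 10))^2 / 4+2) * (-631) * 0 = 0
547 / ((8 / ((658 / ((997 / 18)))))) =1619667 / 1994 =812.27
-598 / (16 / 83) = -24817 / 8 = -3102.12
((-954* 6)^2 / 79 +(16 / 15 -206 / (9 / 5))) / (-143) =-1473984862 / 508365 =-2899.46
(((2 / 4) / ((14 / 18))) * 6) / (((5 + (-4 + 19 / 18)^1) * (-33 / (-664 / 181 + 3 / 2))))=63585 / 515669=0.12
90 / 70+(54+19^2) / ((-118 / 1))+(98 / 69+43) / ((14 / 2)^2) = -528499 / 398958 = -1.32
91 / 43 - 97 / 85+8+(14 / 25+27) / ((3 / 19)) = 10061581 / 54825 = 183.52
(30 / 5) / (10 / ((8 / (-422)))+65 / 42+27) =-63 / 5239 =-0.01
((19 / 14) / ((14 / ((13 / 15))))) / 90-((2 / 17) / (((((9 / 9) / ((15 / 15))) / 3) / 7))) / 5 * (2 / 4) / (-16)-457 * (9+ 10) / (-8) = 9764614963 / 8996400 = 1085.39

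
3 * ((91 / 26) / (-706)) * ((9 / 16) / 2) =-189 / 45184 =-0.00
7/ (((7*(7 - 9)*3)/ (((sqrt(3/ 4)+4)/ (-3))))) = sqrt(3)/ 36+2/ 9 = 0.27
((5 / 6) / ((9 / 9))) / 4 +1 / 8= 1 / 3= 0.33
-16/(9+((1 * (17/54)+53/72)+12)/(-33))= -1.86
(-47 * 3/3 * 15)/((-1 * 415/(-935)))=-131835/83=-1588.37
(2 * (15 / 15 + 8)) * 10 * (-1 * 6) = -1080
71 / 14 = 5.07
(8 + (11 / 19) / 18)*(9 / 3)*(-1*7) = -19229 / 114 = -168.68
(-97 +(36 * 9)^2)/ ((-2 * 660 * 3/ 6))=-104879/ 660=-158.91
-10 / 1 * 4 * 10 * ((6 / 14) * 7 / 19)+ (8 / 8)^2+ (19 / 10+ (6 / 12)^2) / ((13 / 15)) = -58961 / 988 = -59.68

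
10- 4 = 6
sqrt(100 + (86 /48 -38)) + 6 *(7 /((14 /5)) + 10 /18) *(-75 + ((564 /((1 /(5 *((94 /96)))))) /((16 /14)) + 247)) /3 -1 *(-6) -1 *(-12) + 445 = sqrt(9186) /12 + 4688389 /288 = 16287.12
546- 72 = 474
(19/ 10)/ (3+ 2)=19/ 50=0.38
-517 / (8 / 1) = -517 / 8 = -64.62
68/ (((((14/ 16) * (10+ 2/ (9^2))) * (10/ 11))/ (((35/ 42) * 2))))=20196/ 1421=14.21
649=649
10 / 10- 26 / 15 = -11 / 15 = -0.73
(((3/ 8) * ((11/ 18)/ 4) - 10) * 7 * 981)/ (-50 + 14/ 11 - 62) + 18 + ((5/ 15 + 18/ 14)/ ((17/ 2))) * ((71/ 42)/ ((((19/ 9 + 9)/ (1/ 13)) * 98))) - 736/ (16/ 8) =772280695463/ 2896566400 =266.62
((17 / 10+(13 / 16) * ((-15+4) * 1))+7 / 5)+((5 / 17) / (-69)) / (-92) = -12599093 / 2158320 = -5.84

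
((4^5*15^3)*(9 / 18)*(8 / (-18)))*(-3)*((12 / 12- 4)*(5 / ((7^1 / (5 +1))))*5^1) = -1036800000 / 7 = -148114285.71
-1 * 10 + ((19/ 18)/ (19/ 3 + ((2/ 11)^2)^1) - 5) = -205691/ 13866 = -14.83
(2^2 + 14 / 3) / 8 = 13 / 12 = 1.08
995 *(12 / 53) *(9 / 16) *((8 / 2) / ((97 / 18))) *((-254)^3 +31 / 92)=-6877687722165 / 4462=-1541391242.08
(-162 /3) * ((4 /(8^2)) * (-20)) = 135 /2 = 67.50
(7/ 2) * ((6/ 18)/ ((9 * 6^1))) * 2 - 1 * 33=-5339/ 162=-32.96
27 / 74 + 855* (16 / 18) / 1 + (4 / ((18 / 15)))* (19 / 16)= 678719 / 888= 764.32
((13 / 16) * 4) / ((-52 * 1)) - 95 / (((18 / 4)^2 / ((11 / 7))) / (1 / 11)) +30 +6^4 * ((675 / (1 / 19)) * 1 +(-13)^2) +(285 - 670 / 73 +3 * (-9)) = 11152723551601 / 662256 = 16840502.09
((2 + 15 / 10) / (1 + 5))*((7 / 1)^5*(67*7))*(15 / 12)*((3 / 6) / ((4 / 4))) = 2873821.93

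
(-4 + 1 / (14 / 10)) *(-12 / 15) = 92 / 35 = 2.63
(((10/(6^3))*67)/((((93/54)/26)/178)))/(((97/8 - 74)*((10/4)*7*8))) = -310076/322245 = -0.96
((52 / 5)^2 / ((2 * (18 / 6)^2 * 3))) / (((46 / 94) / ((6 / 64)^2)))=7943 / 220800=0.04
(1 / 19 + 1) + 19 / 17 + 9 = 3608 / 323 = 11.17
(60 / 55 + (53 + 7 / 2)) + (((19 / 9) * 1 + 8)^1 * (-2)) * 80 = -1560.19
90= 90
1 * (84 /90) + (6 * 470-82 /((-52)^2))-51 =56173633 /20280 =2769.90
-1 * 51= -51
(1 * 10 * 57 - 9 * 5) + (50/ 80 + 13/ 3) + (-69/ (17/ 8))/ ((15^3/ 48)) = 529.50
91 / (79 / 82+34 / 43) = 320866 / 6185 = 51.88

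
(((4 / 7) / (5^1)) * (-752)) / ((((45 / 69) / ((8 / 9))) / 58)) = -32101376 / 4725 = -6793.94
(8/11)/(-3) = -8/33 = -0.24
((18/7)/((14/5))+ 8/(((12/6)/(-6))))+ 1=-1082/49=-22.08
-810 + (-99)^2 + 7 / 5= 44962 / 5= 8992.40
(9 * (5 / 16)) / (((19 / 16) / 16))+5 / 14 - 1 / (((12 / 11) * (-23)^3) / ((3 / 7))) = 35371237 / 924692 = 38.25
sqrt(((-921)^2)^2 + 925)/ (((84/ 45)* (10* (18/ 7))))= 17671.69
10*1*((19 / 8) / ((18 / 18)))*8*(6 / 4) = 285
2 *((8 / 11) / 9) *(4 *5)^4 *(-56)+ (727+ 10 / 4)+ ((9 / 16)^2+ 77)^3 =-1636307981876429 / 1660944384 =-985167.23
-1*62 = -62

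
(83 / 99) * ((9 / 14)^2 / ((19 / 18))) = 6723 / 20482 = 0.33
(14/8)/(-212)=-7/848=-0.01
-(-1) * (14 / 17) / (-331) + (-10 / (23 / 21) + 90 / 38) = -16633903 / 2458999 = -6.76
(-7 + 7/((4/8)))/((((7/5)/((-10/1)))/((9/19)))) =-450/19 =-23.68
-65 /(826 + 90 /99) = -715 /9096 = -0.08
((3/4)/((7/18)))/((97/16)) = 0.32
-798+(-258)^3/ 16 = -2148285/ 2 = -1074142.50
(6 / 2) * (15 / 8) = 45 / 8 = 5.62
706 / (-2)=-353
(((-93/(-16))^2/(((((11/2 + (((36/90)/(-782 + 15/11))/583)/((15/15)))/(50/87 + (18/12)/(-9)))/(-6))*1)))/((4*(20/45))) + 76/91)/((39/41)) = -42289912802631583/5276110737451008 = -8.02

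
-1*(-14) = 14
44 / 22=2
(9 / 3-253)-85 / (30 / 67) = -2639 / 6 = -439.83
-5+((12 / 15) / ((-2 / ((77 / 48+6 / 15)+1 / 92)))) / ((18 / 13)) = -5.58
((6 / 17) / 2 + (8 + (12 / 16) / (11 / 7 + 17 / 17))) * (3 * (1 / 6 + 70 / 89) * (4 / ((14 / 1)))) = 1758595 / 254184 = 6.92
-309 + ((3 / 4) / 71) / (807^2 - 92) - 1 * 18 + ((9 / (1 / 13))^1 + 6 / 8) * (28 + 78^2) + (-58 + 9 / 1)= 133021352491459 / 184928588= 719312.00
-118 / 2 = -59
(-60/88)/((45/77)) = -7/6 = -1.17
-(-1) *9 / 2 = 9 / 2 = 4.50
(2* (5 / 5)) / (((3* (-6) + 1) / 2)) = -4 / 17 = -0.24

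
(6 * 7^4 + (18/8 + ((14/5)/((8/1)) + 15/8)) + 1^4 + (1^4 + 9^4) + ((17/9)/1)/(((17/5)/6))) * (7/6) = 17620519/720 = 24472.94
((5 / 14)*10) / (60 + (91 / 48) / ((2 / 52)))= 600 / 18361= 0.03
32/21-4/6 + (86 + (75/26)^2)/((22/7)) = 30.87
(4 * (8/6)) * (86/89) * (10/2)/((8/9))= 2580/89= 28.99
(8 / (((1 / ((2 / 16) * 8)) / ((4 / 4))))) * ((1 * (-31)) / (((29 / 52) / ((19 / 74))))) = -122512 / 1073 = -114.18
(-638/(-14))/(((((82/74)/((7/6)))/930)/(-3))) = -5488395/41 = -133863.29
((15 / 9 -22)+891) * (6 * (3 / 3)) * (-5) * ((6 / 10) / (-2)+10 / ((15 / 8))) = -394412 / 3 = -131470.67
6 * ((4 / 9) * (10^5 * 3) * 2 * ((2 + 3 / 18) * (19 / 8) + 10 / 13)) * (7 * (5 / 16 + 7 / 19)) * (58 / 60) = 10770799375 / 247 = 43606475.20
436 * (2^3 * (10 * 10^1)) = 348800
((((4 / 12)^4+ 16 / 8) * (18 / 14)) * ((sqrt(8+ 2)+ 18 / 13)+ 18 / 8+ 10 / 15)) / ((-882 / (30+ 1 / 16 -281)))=654445 * sqrt(10) / 889056+ 439132595 / 138692736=5.49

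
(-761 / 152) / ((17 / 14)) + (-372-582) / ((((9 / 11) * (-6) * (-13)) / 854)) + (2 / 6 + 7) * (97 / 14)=-1495459249 / 117572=-12719.52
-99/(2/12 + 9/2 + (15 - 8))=-297/35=-8.49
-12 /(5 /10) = -24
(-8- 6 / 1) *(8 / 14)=-8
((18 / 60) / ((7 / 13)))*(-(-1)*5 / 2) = 1.39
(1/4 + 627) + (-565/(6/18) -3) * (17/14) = -40169/28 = -1434.61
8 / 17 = 0.47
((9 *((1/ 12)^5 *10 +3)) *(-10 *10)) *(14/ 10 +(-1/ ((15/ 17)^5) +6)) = -783741346027/ 52488000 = -14931.82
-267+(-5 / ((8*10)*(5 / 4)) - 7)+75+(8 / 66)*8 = -130733 / 660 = -198.08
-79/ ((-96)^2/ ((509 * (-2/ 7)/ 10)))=40211/ 322560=0.12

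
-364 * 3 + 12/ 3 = -1088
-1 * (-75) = 75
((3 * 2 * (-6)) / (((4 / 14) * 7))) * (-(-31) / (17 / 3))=-98.47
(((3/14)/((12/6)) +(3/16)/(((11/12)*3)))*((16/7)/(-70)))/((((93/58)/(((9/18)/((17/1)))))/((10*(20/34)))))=-20880/33802307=-0.00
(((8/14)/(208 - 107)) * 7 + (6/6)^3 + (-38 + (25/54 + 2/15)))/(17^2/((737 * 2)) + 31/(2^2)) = -1461690626/319399875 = -4.58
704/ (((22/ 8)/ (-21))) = -5376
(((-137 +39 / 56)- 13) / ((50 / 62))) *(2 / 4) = -259191 / 2800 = -92.57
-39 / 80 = -0.49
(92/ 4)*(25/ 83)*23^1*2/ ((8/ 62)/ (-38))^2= 4588030225/ 166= 27638736.30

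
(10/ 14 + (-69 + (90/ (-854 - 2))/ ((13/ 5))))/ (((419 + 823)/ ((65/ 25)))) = -2661167/ 18605160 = -0.14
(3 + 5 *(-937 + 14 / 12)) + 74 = -27613 / 6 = -4602.17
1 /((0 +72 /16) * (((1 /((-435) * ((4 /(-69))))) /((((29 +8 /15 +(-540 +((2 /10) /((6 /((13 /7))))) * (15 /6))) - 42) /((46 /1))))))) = -6727159 /99981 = -67.28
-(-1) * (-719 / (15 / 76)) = -54644 / 15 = -3642.93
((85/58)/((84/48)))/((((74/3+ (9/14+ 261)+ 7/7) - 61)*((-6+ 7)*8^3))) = 51/7056512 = 0.00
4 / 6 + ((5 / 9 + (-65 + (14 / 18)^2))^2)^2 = 714987037953895 / 43046721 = 16609558.67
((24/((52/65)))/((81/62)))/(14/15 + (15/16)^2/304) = 241254400/9836199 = 24.53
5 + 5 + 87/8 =167/8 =20.88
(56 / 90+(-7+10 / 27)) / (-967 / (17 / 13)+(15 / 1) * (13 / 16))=220592 / 26705835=0.01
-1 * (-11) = 11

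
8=8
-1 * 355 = -355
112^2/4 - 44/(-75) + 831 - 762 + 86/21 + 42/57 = 3210.42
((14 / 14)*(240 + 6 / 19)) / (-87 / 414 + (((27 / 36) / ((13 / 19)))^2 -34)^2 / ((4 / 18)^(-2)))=15548988604032 / 3423575930549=4.54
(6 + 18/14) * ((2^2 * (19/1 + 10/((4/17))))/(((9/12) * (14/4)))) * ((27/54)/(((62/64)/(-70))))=-5352960/217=-24668.02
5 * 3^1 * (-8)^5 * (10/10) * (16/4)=-1966080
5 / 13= 0.38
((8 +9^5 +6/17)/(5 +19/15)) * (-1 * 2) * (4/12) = -5019875/799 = -6282.70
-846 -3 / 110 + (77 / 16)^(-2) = -50158397 / 59290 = -845.98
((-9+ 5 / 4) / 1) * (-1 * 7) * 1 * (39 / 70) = 1209 / 40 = 30.22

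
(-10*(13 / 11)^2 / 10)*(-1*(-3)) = -507 / 121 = -4.19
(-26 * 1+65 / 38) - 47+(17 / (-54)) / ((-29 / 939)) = -302975 / 4959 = -61.10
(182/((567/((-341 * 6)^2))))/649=1099384/531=2070.40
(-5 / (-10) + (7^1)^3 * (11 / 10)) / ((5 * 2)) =1889 / 50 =37.78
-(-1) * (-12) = -12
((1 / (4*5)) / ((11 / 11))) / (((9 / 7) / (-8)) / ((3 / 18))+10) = 7 / 1265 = 0.01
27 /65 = 0.42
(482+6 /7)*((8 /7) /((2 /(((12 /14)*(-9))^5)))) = -6207911124480 /823543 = -7538053.42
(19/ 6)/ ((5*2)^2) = 19/ 600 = 0.03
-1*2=-2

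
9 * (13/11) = 117/11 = 10.64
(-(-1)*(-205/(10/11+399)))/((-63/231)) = 24805/13197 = 1.88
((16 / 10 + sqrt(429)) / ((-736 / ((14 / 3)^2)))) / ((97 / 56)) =-343*sqrt(429) / 20079 - 2744 / 100395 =-0.38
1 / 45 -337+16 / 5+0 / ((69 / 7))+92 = -2176 / 9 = -241.78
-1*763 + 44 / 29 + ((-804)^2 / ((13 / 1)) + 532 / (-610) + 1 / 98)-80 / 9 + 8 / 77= 54611405149381 / 1115584470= 48953.18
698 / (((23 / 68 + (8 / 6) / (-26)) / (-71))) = -131427816 / 761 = -172704.09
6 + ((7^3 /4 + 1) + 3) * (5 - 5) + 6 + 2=14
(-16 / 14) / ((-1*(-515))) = -8 / 3605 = -0.00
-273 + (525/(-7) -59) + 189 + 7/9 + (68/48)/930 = -808061/3720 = -217.22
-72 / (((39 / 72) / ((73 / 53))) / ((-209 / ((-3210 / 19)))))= -83486304 / 368615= -226.49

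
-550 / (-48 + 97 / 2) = -1100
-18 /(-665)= 18 /665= 0.03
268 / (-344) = -67 / 86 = -0.78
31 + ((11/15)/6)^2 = 251221/8100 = 31.01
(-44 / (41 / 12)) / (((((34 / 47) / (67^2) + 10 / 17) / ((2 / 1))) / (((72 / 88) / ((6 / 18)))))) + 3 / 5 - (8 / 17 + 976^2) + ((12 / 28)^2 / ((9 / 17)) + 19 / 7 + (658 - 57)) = -42889245024150886 / 45047977765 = -952079.25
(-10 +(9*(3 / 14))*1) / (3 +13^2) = -113 / 2408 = -0.05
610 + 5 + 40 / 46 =14165 / 23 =615.87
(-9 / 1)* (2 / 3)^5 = -32 / 27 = -1.19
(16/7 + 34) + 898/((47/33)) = 219376/329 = 666.80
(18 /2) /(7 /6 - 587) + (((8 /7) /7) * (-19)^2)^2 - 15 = 29190289781 /8439515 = 3458.76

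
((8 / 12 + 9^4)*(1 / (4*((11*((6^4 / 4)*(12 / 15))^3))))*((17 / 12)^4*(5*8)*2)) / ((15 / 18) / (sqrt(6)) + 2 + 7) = 1027569303125 / 3346689648918528 - 5137846515625*sqrt(6) / 1084327446249603072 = 0.00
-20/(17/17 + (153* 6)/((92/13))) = -920/6013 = -0.15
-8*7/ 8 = -7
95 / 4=23.75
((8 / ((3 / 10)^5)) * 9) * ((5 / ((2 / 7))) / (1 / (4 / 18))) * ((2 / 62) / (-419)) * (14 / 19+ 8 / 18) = -5656000000 / 539731917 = -10.48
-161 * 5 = -805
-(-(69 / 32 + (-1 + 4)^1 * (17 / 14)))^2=-1687401 / 50176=-33.63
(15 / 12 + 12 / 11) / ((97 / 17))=0.41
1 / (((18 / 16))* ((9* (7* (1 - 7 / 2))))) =-16 / 2835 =-0.01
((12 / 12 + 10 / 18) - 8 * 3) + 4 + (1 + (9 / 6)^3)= -1013 / 72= -14.07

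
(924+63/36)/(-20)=-3703/80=-46.29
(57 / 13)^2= 19.22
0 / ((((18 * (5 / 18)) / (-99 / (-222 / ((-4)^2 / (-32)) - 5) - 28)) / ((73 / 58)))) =0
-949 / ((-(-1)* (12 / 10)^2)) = -23725 / 36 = -659.03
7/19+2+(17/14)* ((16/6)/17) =1021/399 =2.56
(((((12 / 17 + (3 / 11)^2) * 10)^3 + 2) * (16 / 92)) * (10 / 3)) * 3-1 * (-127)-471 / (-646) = 7282567049381791 / 7607015614682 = 957.35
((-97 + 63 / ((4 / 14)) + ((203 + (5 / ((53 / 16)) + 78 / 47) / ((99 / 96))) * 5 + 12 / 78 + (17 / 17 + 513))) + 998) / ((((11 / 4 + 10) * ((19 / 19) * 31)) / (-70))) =-797723246740 / 1689518259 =-472.16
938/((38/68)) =31892/19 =1678.53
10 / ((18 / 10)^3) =1250 / 729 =1.71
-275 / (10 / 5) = -275 / 2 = -137.50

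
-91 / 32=-2.84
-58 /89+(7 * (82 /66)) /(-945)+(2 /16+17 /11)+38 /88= 4572013 /3171960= 1.44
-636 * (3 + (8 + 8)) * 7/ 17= -84588/ 17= -4975.76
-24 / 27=-8 / 9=-0.89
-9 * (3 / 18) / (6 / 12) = -3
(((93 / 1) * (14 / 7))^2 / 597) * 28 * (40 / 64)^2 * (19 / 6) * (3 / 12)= 3195325 / 6368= 501.78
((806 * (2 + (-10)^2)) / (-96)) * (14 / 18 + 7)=-239785 / 36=-6660.69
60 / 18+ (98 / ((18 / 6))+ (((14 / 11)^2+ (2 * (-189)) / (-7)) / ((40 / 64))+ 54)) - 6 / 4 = 42953 / 242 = 177.49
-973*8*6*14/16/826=-2919/59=-49.47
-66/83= -0.80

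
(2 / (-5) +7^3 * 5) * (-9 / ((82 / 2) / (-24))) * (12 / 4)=5555304 / 205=27099.04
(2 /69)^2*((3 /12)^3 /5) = 1 /380880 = 0.00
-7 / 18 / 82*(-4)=7 / 369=0.02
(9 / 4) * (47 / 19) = 423 / 76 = 5.57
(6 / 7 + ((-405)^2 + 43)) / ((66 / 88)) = 4593928 / 21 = 218758.48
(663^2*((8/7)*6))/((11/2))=42198624/77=548034.08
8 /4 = 2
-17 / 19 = -0.89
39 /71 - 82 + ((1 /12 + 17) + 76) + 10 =18431 /852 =21.63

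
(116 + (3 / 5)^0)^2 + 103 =13792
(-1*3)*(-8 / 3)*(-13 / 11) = -104 / 11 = -9.45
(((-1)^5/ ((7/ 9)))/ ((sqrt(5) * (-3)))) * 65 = 39 * sqrt(5)/ 7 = 12.46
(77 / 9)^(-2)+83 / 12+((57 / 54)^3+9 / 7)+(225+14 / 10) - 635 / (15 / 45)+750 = -158921515999 / 172889640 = -919.21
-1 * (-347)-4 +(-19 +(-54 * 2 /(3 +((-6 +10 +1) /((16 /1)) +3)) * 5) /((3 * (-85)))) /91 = 53560674 /156247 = 342.79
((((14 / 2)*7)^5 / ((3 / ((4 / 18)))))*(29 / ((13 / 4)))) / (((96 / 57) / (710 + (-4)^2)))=18832907326079 / 234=80482509940.51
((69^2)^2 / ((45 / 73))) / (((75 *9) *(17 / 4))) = 81713572 / 6375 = 12817.82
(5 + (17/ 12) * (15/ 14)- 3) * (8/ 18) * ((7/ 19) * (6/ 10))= 197/ 570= 0.35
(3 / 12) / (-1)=-1 / 4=-0.25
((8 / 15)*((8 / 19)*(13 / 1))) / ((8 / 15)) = 104 / 19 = 5.47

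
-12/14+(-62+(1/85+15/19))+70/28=-1346559/22610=-59.56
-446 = -446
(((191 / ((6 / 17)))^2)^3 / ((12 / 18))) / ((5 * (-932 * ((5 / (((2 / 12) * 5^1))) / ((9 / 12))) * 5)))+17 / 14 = -8203360019284113470503 / 40584499200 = -202130374428.38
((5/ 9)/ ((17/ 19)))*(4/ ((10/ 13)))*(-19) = -61.35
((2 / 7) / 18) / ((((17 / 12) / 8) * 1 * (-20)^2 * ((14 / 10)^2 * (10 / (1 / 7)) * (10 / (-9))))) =-3 / 2040850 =-0.00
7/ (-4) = -7/ 4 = -1.75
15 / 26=0.58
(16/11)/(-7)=-16/77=-0.21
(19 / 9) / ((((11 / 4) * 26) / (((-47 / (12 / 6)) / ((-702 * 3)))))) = 893 / 2710422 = 0.00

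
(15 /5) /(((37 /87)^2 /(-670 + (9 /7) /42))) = -11112.49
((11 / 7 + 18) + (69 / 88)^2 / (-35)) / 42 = 5299879 / 11383680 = 0.47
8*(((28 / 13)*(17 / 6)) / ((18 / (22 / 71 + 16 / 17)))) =84560 / 24921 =3.39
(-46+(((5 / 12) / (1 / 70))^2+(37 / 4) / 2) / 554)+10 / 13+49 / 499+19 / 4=-10049641363 / 258753456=-38.84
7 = 7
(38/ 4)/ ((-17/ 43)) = -817/ 34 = -24.03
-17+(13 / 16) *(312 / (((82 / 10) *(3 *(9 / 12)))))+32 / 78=-1519 / 533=-2.85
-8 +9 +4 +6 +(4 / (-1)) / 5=10.20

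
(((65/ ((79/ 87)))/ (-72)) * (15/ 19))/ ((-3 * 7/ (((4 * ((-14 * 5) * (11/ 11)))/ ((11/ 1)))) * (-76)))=47125/ 3764508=0.01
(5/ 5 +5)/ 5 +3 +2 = 31/ 5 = 6.20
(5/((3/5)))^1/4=25/12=2.08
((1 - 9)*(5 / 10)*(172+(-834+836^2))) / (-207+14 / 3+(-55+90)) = 4189404 / 251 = 16690.85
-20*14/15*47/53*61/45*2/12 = -80276/21465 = -3.74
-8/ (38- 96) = 0.14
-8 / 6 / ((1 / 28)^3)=-87808 / 3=-29269.33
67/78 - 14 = -13.14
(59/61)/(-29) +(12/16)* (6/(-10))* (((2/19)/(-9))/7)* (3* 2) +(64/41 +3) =218592947/48231785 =4.53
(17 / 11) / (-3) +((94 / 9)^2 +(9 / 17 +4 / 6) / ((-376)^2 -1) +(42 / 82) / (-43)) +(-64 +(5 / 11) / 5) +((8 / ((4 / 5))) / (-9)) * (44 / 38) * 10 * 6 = -778103902838992 / 23910238155375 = -32.54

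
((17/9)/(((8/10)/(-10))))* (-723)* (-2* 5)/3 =-512125/9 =-56902.78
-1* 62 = -62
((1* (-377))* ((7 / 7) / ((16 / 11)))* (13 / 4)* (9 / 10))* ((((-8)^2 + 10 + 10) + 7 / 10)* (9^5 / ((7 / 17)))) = -58934110899807 / 6400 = -9208454828.09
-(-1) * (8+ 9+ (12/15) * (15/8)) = 37/2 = 18.50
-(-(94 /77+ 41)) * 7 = 3251 /11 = 295.55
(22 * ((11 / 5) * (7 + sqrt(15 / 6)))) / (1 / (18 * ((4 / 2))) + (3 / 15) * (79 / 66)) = 47916 * sqrt(10) / 529 + 670824 / 529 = 1554.53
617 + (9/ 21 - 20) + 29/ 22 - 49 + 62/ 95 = 550.40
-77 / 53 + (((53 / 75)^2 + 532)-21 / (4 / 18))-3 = 258502129 / 596250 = 433.55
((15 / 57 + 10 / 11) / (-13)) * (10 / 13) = -2450 / 35321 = -0.07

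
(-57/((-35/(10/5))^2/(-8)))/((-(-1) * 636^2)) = 38/10323075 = 0.00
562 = 562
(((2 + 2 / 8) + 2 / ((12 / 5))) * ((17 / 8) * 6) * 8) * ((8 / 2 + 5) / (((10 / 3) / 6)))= 50949 / 10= 5094.90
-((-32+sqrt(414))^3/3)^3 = 1475692986470912/27-8058462089104*sqrt(46) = 146750410.62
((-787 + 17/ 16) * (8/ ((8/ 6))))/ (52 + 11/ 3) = -113175/ 1336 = -84.71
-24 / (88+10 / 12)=-144 / 533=-0.27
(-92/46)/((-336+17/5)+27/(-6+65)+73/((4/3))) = 2360/327323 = 0.01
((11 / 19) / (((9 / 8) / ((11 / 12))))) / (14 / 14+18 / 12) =484 / 2565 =0.19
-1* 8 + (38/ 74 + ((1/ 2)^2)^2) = -4395/ 592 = -7.42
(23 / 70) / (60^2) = 23 / 252000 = 0.00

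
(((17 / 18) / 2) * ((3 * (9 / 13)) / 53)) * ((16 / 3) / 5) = 68 / 3445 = 0.02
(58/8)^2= 841/16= 52.56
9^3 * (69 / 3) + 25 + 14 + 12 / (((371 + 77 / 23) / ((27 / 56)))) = 675265701 / 40180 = 16806.02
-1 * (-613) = 613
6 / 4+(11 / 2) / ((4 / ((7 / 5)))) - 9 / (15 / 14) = -199 / 40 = -4.98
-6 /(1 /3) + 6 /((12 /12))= -12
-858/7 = -122.57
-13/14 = -0.93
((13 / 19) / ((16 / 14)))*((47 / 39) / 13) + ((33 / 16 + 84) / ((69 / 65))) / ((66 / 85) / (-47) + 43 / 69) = 265071241973 / 1982690736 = 133.69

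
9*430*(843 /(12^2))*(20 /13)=906225 /26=34854.81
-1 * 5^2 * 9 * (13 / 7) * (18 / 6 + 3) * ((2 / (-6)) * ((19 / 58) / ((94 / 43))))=2389725 / 19082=125.23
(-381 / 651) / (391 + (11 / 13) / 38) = -62738 / 41916805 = -0.00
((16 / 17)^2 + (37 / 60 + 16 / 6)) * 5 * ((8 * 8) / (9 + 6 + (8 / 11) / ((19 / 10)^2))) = 87.76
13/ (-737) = -13/ 737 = -0.02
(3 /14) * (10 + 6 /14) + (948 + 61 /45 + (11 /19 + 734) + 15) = 142540967 /83790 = 1701.17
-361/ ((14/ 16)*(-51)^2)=-2888/ 18207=-0.16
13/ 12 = 1.08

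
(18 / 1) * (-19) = -342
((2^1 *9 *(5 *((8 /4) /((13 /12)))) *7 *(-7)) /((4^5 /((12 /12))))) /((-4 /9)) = 59535 /3328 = 17.89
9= 9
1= 1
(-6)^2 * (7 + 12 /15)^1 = 1404 /5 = 280.80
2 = 2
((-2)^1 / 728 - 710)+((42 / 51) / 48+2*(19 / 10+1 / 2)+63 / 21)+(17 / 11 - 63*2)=-1688032223 / 2042040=-826.64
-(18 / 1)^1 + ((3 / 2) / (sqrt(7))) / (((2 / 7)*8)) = -18 + 3*sqrt(7) / 32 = -17.75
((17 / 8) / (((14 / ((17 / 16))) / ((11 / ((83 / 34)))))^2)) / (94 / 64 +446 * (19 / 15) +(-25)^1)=2577040455 / 5614271344192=0.00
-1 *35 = -35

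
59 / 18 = 3.28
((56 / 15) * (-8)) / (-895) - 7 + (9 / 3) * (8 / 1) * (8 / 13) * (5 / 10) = 72949 / 174525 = 0.42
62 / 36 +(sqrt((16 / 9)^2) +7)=21 / 2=10.50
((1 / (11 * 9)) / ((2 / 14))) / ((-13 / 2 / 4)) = -56 / 1287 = -0.04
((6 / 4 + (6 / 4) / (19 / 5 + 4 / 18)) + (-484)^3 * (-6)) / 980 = 123130576083 / 177380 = 694162.68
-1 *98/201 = -0.49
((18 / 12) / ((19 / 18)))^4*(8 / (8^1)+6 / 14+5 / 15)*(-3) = -19663317 / 912247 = -21.55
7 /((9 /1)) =7 /9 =0.78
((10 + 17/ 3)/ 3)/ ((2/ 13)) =611/ 18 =33.94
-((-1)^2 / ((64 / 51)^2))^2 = -6765201 / 16777216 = -0.40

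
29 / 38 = 0.76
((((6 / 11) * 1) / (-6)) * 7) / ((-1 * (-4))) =-7 / 44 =-0.16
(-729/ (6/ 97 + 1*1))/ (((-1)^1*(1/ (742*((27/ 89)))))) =1416664242/ 9167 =154539.57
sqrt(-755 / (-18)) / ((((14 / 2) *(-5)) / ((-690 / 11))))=23 *sqrt(1510) / 77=11.61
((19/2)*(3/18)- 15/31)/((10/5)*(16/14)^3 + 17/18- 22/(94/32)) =-19780467/64038994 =-0.31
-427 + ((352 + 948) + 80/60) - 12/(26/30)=860.49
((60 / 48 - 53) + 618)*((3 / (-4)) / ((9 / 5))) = -3775 / 16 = -235.94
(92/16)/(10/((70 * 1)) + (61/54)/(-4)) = -8694/211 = -41.20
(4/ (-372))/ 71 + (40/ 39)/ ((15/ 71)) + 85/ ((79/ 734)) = 794.60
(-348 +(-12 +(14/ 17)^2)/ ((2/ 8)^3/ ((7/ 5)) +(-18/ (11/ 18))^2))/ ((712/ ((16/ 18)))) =-4730063744492/ 10886893641117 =-0.43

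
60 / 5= 12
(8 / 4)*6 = 12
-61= -61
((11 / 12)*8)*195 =1430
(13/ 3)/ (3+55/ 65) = 169/ 150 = 1.13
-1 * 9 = -9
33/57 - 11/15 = -44/285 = -0.15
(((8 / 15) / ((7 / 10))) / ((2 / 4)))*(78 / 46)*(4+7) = 4576 / 161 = 28.42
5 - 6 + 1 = 0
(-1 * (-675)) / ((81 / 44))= 1100 / 3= 366.67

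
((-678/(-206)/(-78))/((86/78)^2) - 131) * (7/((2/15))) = -5240585175/761788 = -6879.32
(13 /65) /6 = 1 /30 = 0.03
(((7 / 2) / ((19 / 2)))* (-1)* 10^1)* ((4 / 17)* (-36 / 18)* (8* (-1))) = -4480 / 323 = -13.87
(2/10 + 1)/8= 3/20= 0.15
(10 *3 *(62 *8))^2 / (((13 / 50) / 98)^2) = 31456566532544.38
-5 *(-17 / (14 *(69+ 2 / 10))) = 425 / 4844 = 0.09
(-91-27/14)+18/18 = -1287/14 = -91.93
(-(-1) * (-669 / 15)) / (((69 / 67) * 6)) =-14941 / 2070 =-7.22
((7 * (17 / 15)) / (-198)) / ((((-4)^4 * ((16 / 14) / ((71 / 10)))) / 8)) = -59143 / 7603200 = -0.01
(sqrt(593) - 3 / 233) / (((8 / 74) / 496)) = -13764 / 233+4588 *sqrt(593) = 111666.03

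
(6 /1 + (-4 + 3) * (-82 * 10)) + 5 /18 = 14873 /18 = 826.28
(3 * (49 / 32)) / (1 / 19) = 2793 / 32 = 87.28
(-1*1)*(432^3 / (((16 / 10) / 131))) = -6600890880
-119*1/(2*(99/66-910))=119/1817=0.07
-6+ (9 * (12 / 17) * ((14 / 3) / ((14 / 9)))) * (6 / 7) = 1230 / 119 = 10.34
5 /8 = 0.62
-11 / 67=-0.16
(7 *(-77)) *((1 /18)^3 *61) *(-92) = 756217 /1458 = 518.67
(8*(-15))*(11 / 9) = -440 / 3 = -146.67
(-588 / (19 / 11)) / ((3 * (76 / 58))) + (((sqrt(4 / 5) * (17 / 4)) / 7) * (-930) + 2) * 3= -1595.69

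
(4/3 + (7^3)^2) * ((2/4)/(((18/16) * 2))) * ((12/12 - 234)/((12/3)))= -82237583/54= -1522918.20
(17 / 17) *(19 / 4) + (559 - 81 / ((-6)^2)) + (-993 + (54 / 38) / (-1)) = -16451 / 38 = -432.92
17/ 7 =2.43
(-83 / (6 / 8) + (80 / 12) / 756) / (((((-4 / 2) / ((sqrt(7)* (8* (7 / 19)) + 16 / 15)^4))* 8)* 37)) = 10102357846016* sqrt(7) / 69377927625 + 106439593749253888 / 138408965611875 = 1154.28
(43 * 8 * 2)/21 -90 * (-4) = 8248/21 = 392.76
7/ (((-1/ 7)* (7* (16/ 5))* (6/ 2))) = -35/ 48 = -0.73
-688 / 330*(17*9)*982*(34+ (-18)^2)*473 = -265211033952 / 5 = -53042206790.40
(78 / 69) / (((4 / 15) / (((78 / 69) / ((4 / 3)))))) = 7605 / 2116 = 3.59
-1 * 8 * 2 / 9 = -16 / 9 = -1.78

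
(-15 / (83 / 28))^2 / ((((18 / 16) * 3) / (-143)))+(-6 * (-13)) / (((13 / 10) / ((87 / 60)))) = -20624371 / 20667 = -997.94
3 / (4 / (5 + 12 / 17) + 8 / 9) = 2619 / 1388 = 1.89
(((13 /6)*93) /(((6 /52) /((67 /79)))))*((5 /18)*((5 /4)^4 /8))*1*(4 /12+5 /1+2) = 12066071875 /13105152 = 920.71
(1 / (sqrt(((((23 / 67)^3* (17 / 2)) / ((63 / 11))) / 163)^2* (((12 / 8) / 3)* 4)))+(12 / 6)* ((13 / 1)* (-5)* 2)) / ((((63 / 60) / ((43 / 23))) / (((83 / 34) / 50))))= -185588 / 8211+524903918883* sqrt(2) / 4448072695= 144.28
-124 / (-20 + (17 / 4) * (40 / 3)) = -186 / 55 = -3.38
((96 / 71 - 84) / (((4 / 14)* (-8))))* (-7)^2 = 1771.76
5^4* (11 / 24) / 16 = 6875 / 384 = 17.90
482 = 482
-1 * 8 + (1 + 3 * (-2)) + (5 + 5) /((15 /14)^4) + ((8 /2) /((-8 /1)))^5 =-1763501 /324000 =-5.44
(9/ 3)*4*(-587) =-7044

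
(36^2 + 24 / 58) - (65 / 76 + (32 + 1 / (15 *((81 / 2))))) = 3383628437 / 2677860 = 1263.56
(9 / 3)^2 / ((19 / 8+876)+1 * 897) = 72 / 14203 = 0.01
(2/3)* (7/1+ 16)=46/3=15.33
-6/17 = -0.35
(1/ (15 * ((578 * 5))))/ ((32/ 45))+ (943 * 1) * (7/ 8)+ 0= 76307563/ 92480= 825.13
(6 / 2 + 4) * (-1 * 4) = -28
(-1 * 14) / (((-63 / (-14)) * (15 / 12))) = -112 / 45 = -2.49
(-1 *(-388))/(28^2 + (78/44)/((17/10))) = 72556/146803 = 0.49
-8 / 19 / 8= -1 / 19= -0.05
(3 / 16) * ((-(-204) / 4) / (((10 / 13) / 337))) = 670293 / 160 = 4189.33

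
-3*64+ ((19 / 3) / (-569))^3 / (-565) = -539573037553781 / 2810276237295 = -192.00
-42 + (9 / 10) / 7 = -41.87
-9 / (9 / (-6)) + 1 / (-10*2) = 119 / 20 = 5.95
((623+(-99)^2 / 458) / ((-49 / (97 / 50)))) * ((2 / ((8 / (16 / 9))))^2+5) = -2410485599 / 18178020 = -132.60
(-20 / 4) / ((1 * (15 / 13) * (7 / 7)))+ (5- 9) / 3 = -17 / 3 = -5.67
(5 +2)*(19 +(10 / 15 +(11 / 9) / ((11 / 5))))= 1274 / 9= 141.56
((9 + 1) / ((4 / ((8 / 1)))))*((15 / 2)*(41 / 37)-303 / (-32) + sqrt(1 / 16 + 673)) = 105255 / 296 + 55*sqrt(89) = 874.46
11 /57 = 0.19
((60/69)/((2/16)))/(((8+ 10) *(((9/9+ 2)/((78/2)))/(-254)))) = -264160/207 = -1276.14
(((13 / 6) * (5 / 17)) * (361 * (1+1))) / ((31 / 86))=2017990 / 1581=1276.40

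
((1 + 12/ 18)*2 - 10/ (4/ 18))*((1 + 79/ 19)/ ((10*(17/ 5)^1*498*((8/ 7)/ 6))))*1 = -42875/ 643416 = -0.07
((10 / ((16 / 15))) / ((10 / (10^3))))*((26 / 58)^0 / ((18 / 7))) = 4375 / 12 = 364.58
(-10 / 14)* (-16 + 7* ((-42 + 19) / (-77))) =765 / 77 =9.94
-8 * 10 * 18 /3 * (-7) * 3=10080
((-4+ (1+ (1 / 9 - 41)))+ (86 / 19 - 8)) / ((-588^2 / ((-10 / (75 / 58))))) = -0.00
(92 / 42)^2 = 2116 / 441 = 4.80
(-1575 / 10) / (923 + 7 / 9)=-2835 / 16628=-0.17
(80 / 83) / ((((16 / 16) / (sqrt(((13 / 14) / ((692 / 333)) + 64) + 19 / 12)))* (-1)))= -20* sqrt(13944187866) / 301539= -7.83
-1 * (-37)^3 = 50653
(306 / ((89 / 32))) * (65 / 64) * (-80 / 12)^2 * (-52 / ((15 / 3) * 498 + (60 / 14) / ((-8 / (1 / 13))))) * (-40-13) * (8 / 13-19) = -1630374636800 / 16132941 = -101058.74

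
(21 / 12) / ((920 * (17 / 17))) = 0.00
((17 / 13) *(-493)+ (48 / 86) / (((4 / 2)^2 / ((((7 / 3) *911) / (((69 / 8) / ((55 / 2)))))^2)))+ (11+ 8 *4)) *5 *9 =255847263518410 / 887133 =288397865.39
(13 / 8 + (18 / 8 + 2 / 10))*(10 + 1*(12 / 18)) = 652 / 15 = 43.47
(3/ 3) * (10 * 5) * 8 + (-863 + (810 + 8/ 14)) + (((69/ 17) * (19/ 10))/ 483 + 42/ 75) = 2071477/ 5950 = 348.15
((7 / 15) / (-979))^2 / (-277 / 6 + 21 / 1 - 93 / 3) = -98 / 24224596275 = -0.00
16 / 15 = 1.07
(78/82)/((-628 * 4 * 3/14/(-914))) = 41587/25748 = 1.62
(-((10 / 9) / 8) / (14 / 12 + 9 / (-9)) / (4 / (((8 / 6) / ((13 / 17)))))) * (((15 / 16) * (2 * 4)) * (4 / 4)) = -425 / 156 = -2.72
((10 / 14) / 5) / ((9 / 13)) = 13 / 63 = 0.21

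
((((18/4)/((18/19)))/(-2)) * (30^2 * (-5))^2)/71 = -48093750/71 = -677376.76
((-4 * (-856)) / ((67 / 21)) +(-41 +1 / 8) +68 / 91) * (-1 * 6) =-151166523 / 24388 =-6198.40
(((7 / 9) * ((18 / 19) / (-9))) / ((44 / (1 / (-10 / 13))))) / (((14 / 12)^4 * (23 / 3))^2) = 5458752 / 455258688115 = 0.00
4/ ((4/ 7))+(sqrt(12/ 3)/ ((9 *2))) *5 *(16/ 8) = 73/ 9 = 8.11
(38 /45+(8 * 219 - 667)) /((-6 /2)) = -48863 /135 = -361.95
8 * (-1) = -8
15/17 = 0.88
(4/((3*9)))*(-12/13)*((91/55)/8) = -14/495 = -0.03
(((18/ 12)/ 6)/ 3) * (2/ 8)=1/ 48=0.02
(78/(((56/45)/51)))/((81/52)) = 14365/7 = 2052.14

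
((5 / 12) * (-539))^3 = -19573852375 / 1728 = -11327460.87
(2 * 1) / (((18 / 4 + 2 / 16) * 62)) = 8 / 1147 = 0.01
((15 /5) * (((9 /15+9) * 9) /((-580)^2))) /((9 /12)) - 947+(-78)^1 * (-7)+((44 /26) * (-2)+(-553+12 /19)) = -24842903074 /25965875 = -956.75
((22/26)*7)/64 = 77/832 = 0.09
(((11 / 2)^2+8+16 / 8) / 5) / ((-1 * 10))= -0.80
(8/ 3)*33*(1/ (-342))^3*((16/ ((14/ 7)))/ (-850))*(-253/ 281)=-11132/ 597150198675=-0.00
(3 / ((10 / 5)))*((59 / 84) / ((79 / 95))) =5605 / 4424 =1.27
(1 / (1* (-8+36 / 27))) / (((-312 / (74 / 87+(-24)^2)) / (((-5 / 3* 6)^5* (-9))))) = 94098750 / 377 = 249598.81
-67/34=-1.97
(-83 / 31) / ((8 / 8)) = -83 / 31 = -2.68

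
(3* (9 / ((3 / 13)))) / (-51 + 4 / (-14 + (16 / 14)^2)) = -36387 / 15959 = -2.28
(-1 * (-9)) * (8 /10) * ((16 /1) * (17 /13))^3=724451328 /10985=65949.14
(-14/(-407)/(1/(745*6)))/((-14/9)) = -40230/407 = -98.85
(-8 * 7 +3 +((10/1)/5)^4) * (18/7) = -666/7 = -95.14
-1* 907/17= -53.35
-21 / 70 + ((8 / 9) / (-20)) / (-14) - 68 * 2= -85867 / 630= -136.30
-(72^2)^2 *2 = -53747712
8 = 8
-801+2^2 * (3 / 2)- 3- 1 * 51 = -849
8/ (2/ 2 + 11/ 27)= 108/ 19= 5.68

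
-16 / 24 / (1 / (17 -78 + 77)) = -32 / 3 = -10.67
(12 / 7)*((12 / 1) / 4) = 36 / 7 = 5.14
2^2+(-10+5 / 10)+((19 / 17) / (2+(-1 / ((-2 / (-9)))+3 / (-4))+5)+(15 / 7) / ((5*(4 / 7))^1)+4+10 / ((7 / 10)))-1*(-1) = 7223 / 476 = 15.17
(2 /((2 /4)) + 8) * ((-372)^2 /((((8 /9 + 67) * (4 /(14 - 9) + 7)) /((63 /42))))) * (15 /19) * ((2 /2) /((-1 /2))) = -1120910400 /150917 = -7427.33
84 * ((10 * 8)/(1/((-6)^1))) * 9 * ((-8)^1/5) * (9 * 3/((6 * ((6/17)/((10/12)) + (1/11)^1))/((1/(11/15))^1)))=3331238400/481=6925651.56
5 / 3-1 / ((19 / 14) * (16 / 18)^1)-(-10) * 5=11591 / 228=50.84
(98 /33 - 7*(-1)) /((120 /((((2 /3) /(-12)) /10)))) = -329 /712800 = -0.00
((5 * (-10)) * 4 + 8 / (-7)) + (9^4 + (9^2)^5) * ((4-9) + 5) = -1408 / 7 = -201.14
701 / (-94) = -701 / 94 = -7.46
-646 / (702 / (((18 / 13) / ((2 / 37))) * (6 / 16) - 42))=362729 / 12168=29.81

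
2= 2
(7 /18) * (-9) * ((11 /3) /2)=-77 /12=-6.42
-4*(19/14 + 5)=-178/7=-25.43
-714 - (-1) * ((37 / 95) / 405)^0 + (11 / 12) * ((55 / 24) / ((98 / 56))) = -358747 / 504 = -711.80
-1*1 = -1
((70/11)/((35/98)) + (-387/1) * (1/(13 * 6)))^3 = 49714249733/23393656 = 2125.12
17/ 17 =1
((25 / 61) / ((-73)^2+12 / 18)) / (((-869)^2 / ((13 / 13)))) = 75 / 736530422969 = 0.00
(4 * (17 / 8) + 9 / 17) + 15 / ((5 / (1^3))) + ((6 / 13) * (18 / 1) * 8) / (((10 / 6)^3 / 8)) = 7009841 / 55250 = 126.87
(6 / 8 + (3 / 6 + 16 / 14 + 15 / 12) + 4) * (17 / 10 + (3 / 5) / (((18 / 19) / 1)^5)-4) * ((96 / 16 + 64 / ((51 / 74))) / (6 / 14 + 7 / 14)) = -257190007403 / 208797264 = -1231.77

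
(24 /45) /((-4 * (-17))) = 2 /255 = 0.01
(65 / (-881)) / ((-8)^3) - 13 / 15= -5862961 / 6766080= -0.87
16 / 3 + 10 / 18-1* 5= 0.89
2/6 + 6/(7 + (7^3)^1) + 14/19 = 10846/9975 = 1.09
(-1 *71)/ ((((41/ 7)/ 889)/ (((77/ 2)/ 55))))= -3092831/ 410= -7543.49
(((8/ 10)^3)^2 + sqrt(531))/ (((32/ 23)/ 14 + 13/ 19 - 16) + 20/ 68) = -52003 * sqrt(59)/ 258668 - 53251072/ 3031265625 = -1.56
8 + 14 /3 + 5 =53 /3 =17.67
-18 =-18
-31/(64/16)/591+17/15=13241/11820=1.12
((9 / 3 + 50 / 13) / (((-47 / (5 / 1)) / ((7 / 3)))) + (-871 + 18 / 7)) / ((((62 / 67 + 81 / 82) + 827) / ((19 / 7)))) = -2.85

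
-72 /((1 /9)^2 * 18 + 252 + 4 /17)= -0.29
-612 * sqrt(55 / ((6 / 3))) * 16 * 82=-401472 * sqrt(110)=-4210673.86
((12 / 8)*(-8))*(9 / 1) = -108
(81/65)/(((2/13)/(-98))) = -3969/5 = -793.80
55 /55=1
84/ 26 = 42/ 13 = 3.23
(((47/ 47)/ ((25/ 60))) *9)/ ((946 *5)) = 54/ 11825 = 0.00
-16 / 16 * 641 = -641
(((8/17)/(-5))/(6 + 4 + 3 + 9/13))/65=-0.00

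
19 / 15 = 1.27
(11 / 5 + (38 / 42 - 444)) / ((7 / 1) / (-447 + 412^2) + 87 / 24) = -62699482544 / 515515245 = -121.62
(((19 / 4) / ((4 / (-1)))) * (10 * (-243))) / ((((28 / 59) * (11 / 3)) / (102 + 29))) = 535271895 / 2464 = 217236.97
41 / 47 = 0.87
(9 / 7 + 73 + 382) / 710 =1597 / 2485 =0.64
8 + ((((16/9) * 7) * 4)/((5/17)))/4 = 2264/45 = 50.31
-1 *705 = -705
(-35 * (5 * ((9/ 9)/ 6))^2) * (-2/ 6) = 875/ 108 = 8.10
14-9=5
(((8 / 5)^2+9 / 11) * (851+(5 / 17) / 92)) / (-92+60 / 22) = -1236470201 / 38396200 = -32.20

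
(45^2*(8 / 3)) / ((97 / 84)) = 453600 / 97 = 4676.29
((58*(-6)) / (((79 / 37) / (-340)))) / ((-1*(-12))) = 364820 / 79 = 4617.97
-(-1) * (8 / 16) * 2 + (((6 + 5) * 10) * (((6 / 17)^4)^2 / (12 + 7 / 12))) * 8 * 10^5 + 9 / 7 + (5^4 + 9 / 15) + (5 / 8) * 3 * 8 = 85779796605171091 / 36866878075685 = 2326.74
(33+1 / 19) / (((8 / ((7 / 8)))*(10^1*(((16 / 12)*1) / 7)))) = 1.90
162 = 162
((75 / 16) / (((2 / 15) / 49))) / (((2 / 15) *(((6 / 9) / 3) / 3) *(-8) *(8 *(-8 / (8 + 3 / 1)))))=245581875 / 65536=3747.28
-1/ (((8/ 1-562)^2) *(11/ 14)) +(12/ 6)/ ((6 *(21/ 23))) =38824433/ 106346394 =0.37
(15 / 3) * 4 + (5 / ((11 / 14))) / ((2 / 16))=70.91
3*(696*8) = 16704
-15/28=-0.54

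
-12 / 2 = -6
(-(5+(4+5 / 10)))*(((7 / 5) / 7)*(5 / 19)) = -1 / 2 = -0.50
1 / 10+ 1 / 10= 1 / 5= 0.20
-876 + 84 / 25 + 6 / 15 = -21806 / 25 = -872.24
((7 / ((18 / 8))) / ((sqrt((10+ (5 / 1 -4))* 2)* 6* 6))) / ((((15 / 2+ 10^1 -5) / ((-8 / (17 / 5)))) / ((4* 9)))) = -224* sqrt(22) / 8415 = -0.12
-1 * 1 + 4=3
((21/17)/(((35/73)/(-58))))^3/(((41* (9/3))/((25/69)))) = -227705654712/23164795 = -9829.82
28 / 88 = 0.32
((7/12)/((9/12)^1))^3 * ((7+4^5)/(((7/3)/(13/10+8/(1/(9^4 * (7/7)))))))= 26517069467/2430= 10912374.27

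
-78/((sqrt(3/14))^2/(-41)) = 14924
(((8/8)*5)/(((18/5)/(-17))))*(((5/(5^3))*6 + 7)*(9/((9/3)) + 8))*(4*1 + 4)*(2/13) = -2314.32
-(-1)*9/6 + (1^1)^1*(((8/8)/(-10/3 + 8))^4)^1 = 57705/38416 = 1.50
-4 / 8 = -1 / 2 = -0.50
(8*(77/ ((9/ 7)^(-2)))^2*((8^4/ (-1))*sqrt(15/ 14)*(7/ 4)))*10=-32517365760*sqrt(210)/ 49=-9616763224.93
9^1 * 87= 783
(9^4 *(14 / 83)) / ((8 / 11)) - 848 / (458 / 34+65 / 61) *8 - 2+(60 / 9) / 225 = 355715284691 / 337808340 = 1053.01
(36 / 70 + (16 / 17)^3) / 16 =115897 / 1375640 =0.08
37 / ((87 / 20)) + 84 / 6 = 1958 / 87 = 22.51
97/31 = 3.13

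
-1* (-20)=20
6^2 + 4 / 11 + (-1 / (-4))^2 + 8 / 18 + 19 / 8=62165 / 1584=39.25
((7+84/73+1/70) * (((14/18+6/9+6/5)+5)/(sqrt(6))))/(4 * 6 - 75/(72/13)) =28705424 * sqrt(6)/28858725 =2.44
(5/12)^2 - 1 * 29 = -4151/144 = -28.83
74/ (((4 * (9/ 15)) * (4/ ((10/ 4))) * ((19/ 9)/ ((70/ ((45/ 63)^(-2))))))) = 346875/ 1064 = 326.01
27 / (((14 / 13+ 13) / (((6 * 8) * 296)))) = 1662336 / 61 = 27251.41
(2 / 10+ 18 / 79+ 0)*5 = 169 / 79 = 2.14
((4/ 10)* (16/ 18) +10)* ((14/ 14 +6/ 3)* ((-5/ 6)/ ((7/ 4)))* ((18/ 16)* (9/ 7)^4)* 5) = -7643565/ 33614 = -227.39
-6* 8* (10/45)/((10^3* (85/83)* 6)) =-166/95625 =-0.00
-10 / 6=-5 / 3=-1.67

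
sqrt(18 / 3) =sqrt(6) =2.45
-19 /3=-6.33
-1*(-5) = 5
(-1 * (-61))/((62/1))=61/62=0.98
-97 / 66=-1.47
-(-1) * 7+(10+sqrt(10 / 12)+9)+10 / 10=sqrt(30) / 6+27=27.91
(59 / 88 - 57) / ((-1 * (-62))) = -4957 / 5456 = -0.91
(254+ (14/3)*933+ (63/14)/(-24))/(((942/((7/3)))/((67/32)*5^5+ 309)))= 37718717575/482304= 78205.28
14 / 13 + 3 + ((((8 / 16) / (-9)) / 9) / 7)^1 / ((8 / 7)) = 68675 / 16848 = 4.08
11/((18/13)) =7.94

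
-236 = -236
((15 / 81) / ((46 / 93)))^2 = 24025 / 171396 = 0.14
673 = 673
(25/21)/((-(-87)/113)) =2825/1827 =1.55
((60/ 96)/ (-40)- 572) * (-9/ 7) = 329481/ 448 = 735.45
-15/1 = -15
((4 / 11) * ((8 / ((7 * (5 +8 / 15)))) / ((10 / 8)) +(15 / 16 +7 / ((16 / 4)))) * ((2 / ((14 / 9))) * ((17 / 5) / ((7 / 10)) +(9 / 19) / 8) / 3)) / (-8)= -416162667 / 1523205376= -0.27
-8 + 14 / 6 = -17 / 3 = -5.67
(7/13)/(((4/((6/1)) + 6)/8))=42/65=0.65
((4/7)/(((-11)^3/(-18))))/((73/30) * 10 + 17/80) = 17280/54886447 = 0.00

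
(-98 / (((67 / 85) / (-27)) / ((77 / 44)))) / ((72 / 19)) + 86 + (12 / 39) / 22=250828005 / 153296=1636.23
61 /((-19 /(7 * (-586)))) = 250222 /19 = 13169.58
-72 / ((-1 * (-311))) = -72 / 311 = -0.23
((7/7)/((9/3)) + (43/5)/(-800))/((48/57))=73549/192000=0.38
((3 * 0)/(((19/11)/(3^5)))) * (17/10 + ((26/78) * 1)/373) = 0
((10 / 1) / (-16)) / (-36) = 5 / 288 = 0.02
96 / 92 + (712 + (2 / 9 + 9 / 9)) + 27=153442 / 207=741.27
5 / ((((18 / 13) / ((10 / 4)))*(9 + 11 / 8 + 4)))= 130 / 207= 0.63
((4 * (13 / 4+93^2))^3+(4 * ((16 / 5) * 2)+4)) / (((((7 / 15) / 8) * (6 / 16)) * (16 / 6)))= 4974488127427032 / 7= 710641161061004.57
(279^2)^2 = 6059221281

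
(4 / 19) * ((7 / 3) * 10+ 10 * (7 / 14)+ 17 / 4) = 6.86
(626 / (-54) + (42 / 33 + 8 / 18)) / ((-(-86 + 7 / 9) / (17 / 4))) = -49861 / 101244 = -0.49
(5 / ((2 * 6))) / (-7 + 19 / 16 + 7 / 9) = -12 / 145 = -0.08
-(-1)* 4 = 4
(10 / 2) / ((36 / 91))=455 / 36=12.64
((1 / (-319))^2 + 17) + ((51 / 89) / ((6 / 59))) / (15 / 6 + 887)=274004879761 / 16111920891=17.01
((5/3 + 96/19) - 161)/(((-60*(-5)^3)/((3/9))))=-4397/641250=-0.01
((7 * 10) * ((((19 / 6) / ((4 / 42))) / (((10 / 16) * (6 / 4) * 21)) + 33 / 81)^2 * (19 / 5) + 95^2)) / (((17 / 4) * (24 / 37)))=213396527344 / 929475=229588.24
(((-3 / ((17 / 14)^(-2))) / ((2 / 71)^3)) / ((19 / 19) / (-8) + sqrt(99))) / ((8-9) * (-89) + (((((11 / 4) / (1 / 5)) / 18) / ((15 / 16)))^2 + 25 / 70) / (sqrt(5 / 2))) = 1131075710865 / (14 * (1-24 * sqrt(11)) * (10421 * sqrt(10) + 4541670)) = -224.69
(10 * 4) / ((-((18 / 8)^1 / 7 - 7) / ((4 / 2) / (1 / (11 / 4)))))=560 / 17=32.94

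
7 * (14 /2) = 49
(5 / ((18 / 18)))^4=625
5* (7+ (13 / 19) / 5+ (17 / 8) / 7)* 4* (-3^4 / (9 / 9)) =-3206223 / 266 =-12053.47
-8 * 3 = -24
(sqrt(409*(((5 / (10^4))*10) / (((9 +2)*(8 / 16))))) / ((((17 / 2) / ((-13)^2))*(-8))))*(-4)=169*sqrt(4499) / 1870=6.06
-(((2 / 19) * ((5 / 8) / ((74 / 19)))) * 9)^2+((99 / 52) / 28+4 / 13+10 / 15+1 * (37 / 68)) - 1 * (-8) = 3888709003 / 406625856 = 9.56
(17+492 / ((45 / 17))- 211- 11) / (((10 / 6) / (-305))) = 17507 / 5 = 3501.40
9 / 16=0.56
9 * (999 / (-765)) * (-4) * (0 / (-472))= 0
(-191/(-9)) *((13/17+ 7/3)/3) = 30178/1377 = 21.92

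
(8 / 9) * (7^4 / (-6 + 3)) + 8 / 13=-249488 / 351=-710.79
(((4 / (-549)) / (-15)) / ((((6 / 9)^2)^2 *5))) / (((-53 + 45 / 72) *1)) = -6 / 638975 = -0.00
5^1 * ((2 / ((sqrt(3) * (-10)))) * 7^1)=-7 * sqrt(3) / 3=-4.04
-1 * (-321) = 321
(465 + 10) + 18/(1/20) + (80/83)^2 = 5758715/6889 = 835.93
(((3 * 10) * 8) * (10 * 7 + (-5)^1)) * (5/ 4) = 19500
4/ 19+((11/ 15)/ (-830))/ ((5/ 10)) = 24691/ 118275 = 0.21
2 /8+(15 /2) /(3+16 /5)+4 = 677 /124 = 5.46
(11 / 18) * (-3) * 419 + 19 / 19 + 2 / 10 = -23009 / 30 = -766.97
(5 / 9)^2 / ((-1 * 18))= -25 / 1458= -0.02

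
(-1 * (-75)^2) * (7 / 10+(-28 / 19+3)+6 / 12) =-15335.53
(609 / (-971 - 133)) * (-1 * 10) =1015 / 184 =5.52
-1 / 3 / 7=-1 / 21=-0.05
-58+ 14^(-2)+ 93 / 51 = -187163 / 3332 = -56.17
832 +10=842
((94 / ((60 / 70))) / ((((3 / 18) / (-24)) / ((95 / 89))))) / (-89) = 1500240 / 7921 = 189.40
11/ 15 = 0.73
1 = 1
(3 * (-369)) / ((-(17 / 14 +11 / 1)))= 1722 / 19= 90.63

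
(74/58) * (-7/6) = -259/174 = -1.49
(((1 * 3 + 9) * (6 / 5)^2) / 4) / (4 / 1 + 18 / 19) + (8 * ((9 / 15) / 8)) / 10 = 0.93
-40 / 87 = -0.46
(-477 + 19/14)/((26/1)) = -6659/364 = -18.29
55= 55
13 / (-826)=-13 / 826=-0.02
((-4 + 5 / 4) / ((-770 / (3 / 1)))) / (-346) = -3 / 96880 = -0.00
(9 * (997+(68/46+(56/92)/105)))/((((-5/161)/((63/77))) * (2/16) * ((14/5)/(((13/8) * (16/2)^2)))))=-3869165664/55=-70348466.62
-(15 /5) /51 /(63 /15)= -5 /357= -0.01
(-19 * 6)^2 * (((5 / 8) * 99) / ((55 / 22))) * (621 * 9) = 1797707439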